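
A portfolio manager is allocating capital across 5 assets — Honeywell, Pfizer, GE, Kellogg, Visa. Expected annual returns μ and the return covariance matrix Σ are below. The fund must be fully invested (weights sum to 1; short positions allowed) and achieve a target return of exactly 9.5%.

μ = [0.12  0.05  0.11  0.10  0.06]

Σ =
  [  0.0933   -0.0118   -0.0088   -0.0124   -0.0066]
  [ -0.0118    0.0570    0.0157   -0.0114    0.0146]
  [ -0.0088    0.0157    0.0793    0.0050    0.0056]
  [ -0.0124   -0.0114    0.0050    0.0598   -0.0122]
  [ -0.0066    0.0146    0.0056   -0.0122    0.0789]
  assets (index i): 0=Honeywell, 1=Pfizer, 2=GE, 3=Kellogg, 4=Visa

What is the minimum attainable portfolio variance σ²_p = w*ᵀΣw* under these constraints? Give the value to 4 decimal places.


g=Σ⁻¹μ = [1.9347  1.1895  1.1444  2.4071  0.9932]
h=Σ⁻¹𝟙 = [18.6642  21.0374  7.8438  26.7888  13.9282]
a=μᵀg=0.717833  b=𝟙ᵀg=7.668967  c=𝟙ᵀh=88.262407  D=ac−b²=4.544568
λ₁=(c·0.095−b)/D = (88.262407·0.095−7.668967)/4.544568 = 0.157542
λ₂=(a−b·0.095)/D = (0.717833−7.668967·0.095)/4.544568 = -0.002359
w* = 0.157542·g + -0.002359·h:
  w_0 = 0.157542·1.9347 + -0.002359·18.6642 = 0.2608  (Honeywell)
  w_1 = 0.157542·1.1895 + -0.002359·21.0374 = 0.1378  (Pfizer)
  w_2 = 0.157542·1.1444 + -0.002359·7.8438 = 0.1618  (GE)
  w_3 = 0.157542·2.4071 + -0.002359·26.7888 = 0.3160  (Kellogg)
  w_4 = 0.157542·0.9932 + -0.002359·13.9282 = 0.1236  (Visa)
Σw_i=1.0000  μᵀw=0.0950
σ²=wᵀΣw=λ₁·μ_p+λ₂ = 0.157542·0.095 + -0.002359 = 0.012608 ≈ 0.0126

0.0126


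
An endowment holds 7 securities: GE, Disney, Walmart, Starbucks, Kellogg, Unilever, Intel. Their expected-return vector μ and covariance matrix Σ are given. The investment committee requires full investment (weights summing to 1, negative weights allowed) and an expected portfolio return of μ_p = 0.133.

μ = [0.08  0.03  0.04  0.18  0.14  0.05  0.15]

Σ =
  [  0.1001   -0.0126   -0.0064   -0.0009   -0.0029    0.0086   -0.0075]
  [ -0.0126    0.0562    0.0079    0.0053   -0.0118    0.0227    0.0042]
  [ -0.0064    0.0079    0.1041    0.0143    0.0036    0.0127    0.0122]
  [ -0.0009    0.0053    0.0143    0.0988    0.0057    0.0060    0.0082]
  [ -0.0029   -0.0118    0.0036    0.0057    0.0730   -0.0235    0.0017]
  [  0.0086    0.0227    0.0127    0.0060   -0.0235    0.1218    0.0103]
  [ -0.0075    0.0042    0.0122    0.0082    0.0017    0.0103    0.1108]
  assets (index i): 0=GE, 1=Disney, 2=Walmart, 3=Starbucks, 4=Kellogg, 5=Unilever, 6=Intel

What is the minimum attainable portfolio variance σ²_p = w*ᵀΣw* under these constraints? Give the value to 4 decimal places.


p=Σ⁻¹μ = [1.0241  0.8060  -0.0932  1.5551  2.0786  0.4192  1.2169]
q=Σ⁻¹𝟙 = [13.6189  20.5477  5.8700  6.3019  18.3561  5.4234  7.2697]
a=μᵀp=0.876781  b=𝟙ᵀp=7.006582  c=𝟙ᵀq=77.387879  D=ac−b²=18.760000
λ₁=(c·0.133−b)/D = (77.387879·0.133−7.006582)/18.760000 = 0.175160
λ₂=(a−b·0.133)/D = (0.876781−7.006582·0.133)/18.760000 = -0.002937
w* = 0.175160·p + -0.002937·q:
  w_0 = 0.175160·1.0241 + -0.002937·13.6189 = 0.1394  (GE)
  w_1 = 0.175160·0.8060 + -0.002937·20.5477 = 0.0808  (Disney)
  w_2 = 0.175160·-0.0932 + -0.002937·5.8700 = -0.0336  (Walmart)
  w_3 = 0.175160·1.5551 + -0.002937·6.3019 = 0.2539  (Starbucks)
  w_4 = 0.175160·2.0786 + -0.002937·18.3561 = 0.3102  (Kellogg)
  w_5 = 0.175160·0.4192 + -0.002937·5.4234 = 0.0575  (Unilever)
  w_6 = 0.175160·1.2169 + -0.002937·7.2697 = 0.1918  (Intel)
Σw_i=1.0000  μᵀw=0.1330
σ²=wᵀΣw=λ₁·μ_p+λ₂ = 0.175160·0.133 + -0.002937 = 0.020359 ≈ 0.0204

0.0204


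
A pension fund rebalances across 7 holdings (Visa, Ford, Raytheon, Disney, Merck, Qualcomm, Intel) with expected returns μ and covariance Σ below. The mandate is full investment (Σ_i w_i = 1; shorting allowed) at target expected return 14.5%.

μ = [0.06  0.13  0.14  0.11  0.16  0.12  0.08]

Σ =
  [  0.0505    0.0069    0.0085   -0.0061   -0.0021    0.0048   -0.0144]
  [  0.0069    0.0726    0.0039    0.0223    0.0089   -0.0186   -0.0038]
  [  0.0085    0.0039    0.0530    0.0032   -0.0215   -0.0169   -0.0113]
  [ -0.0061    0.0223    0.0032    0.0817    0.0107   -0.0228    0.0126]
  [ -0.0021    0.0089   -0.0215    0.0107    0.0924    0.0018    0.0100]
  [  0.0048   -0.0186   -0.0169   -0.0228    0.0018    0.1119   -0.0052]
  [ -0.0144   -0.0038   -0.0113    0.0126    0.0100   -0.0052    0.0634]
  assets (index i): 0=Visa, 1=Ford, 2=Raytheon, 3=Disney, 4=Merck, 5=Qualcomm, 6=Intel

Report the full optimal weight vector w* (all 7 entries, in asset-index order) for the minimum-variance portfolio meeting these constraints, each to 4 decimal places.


p=Σ⁻¹μ = [0.7750  1.6232  4.3890  0.7984  2.2646  2.1901  1.9812]
q=Σ⁻¹𝟙 = [19.9208  11.6194  30.2876  8.7554  13.2582  17.2726  23.9776]
a=μᵀp=1.743430  b=𝟙ᵀp=14.021365  c=𝟙ᵀq=125.091657  D=ac−b²=21.489912
λ₁=(c·0.145−b)/D = (125.091657·0.145−14.021365)/21.489912 = 0.191575
λ₂=(a−b·0.145)/D = (1.743430−14.021365·0.145)/21.489912 = -0.013479
w* = 0.191575·p + -0.013479·q:
  w_0 = 0.191575·0.7750 + -0.013479·19.9208 = -0.1201  (Visa)
  w_1 = 0.191575·1.6232 + -0.013479·11.6194 = 0.1543  (Ford)
  w_2 = 0.191575·4.3890 + -0.013479·30.2876 = 0.4326  (Raytheon)
  w_3 = 0.191575·0.7984 + -0.013479·8.7554 = 0.0349  (Disney)
  w_4 = 0.191575·2.2646 + -0.013479·13.2582 = 0.2551  (Merck)
  w_5 = 0.191575·2.1901 + -0.013479·17.2726 = 0.1867  (Qualcomm)
  w_6 = 0.191575·1.9812 + -0.013479·23.9776 = 0.0563  (Intel)
Σw_i=1.0000  μᵀw=0.1450
σ²=wᵀΣw=λ₁·μ_p+λ₂ = 0.191575·0.145 + -0.013479 = 0.014299 ≈ 0.0143

-0.1201  0.1543  0.4326  0.0349  0.2551  0.1867  0.0563


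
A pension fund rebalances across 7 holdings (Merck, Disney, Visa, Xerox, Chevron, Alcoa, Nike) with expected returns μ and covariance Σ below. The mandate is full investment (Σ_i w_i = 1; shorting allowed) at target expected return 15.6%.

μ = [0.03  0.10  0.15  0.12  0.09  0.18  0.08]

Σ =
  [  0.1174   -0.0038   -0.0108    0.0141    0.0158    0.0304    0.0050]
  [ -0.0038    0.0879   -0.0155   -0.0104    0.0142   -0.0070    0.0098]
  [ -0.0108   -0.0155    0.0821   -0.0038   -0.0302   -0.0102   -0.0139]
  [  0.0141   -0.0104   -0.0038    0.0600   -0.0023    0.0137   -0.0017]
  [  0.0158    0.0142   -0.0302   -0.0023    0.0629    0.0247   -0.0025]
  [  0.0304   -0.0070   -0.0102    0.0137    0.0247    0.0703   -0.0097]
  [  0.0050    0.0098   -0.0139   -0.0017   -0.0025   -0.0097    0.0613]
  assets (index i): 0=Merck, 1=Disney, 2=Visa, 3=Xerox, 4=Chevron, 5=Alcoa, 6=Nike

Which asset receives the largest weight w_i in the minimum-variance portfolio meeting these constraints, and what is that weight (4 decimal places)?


u=Σ⁻¹μ = [-0.7211  1.6118  3.6877  2.2099  2.1242  2.7391  2.5237]
v=Σ⁻¹𝟙 = [2.5287  13.2651  30.2573  19.7139  24.6868  9.6277  23.9242]
a=μᵀu=1.844005  b=𝟙ᵀu=14.175369  c=𝟙ᵀv=124.003676  D=ac−b²=27.722316
λ₁=(c·0.156−b)/D = (124.003676·0.156−14.175369)/27.722316 = 0.186464
λ₂=(a−b·0.156)/D = (1.844005−14.175369·0.156)/27.722316 = -0.013251
w* = 0.186464·u + -0.013251·v:
  w_0 = 0.186464·-0.7211 + -0.013251·2.5287 = -0.1680  (Merck)
  w_1 = 0.186464·1.6118 + -0.013251·13.2651 = 0.1248  (Disney)
  w_2 = 0.186464·3.6877 + -0.013251·30.2573 = 0.2867  (Visa)
  w_3 = 0.186464·2.2099 + -0.013251·19.7139 = 0.1508  (Xerox)
  w_4 = 0.186464·2.1242 + -0.013251·24.6868 = 0.0690  (Chevron)
  w_5 = 0.186464·2.7391 + -0.013251·9.6277 = 0.3832  (Alcoa)
  w_6 = 0.186464·2.5237 + -0.013251·23.9242 = 0.1536  (Nike)
Σw_i=1.0000  μᵀw=0.1560
σ²=wᵀΣw=λ₁·μ_p+λ₂ = 0.186464·0.156 + -0.013251 = 0.015837 ≈ 0.0158

Alcoa (0.3832)


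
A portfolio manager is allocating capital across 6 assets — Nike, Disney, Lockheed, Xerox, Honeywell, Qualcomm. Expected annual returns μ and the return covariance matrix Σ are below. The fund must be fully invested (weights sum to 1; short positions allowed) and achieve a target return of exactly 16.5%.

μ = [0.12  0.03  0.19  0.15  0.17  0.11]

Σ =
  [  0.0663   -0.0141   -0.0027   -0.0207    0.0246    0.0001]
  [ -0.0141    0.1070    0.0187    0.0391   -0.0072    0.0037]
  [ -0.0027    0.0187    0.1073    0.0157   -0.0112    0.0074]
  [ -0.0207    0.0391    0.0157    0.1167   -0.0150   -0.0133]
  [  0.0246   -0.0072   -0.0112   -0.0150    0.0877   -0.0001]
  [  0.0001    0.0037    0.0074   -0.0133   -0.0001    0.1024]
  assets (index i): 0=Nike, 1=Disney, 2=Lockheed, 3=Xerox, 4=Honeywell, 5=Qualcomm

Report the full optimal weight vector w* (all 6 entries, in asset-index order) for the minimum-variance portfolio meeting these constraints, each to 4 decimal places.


0.1866  -0.0939  0.2427  0.2490  0.2708  0.1448

g=Σ⁻¹μ = [1.6402  -0.3973  1.7320  1.8694  1.9880  1.2066]
h=Σ⁻¹𝟙 = [16.3668  6.6113  7.3480  10.7561  10.1443  10.3867]
a=μᵀg=1.265088  b=𝟙ᵀg=8.038964  c=𝟙ᵀh=61.613239  D=ac−b²=13.321233
λ₁=(c·0.165−b)/D = (61.613239·0.165−8.038964)/13.321233 = 0.159686
λ₂=(a−b·0.165)/D = (1.265088−8.038964·0.165)/13.321233 = -0.004605
w* = 0.159686·g + -0.004605·h:
  w_0 = 0.159686·1.6402 + -0.004605·16.3668 = 0.1866  (Nike)
  w_1 = 0.159686·-0.3973 + -0.004605·6.6113 = -0.0939  (Disney)
  w_2 = 0.159686·1.7320 + -0.004605·7.3480 = 0.2427  (Lockheed)
  w_3 = 0.159686·1.8694 + -0.004605·10.7561 = 0.2490  (Xerox)
  w_4 = 0.159686·1.9880 + -0.004605·10.1443 = 0.2708  (Honeywell)
  w_5 = 0.159686·1.2066 + -0.004605·10.3867 = 0.1448  (Qualcomm)
Σw_i=1.0000  μᵀw=0.1650
σ²=wᵀΣw=λ₁·μ_p+λ₂ = 0.159686·0.165 + -0.004605 = 0.021744 ≈ 0.0217


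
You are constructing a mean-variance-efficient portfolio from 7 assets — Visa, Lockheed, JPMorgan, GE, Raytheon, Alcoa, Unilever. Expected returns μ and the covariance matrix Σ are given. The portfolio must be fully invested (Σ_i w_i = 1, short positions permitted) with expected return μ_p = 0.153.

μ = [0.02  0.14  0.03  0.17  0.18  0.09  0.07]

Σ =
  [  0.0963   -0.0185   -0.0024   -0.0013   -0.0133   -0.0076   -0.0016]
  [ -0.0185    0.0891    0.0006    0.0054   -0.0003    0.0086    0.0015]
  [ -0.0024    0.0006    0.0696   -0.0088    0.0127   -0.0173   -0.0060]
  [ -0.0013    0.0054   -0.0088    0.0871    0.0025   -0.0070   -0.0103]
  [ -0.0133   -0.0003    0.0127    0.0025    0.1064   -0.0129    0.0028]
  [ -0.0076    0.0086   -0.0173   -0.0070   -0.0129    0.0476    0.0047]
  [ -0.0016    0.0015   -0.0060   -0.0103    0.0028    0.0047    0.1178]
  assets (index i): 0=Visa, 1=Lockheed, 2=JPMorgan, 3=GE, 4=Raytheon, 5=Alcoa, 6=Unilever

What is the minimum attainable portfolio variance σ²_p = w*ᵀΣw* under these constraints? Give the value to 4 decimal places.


g=Σ⁻¹μ = [1.0530  1.3441  1.2002  2.2749  1.9831  3.0568  0.6824]
h=Σ⁻¹𝟙 = [17.8883  10.1379  24.5728  17.2718  12.4256  35.9197  9.6361]
a=μᵀg=1.311800  b=𝟙ᵀg=11.594380  c=𝟙ᵀh=127.852272  D=ac−b²=33.287027
λ₁=(c·0.153−b)/D = (127.852272·0.153−11.594380)/33.287027 = 0.239343
λ₂=(a−b·0.153)/D = (1.311800−11.594380·0.153)/33.287027 = -0.013883
w* = 0.239343·g + -0.013883·h:
  w_0 = 0.239343·1.0530 + -0.013883·17.8883 = 0.0037  (Visa)
  w_1 = 0.239343·1.3441 + -0.013883·10.1379 = 0.1809  (Lockheed)
  w_2 = 0.239343·1.2002 + -0.013883·24.5728 = -0.0539  (JPMorgan)
  w_3 = 0.239343·2.2749 + -0.013883·17.2718 = 0.3047  (GE)
  w_4 = 0.239343·1.9831 + -0.013883·12.4256 = 0.3021  (Raytheon)
  w_5 = 0.239343·3.0568 + -0.013883·35.9197 = 0.2329  (Alcoa)
  w_6 = 0.239343·0.6824 + -0.013883·9.6361 = 0.0295  (Unilever)
Σw_i=1.0000  μᵀw=0.1530
σ²=wᵀΣw=λ₁·μ_p+λ₂ = 0.239343·0.153 + -0.013883 = 0.022736 ≈ 0.0227

0.0227


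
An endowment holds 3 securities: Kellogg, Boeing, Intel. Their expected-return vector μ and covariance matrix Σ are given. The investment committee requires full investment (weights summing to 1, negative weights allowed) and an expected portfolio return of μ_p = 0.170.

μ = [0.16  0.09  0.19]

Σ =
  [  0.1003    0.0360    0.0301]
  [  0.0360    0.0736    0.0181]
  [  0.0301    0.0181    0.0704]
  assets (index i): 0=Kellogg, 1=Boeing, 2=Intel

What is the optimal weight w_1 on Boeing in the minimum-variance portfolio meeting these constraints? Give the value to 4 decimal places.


u=Σ⁻¹μ = [0.8161  0.2623  2.2825]
v=Σ⁻¹𝟙 = [3.5325  9.3270  10.2962]
a=μᵀu=0.587857  b=𝟙ᵀu=3.360912  c=𝟙ᵀv=23.155730  D=ac−b²=2.316535
λ₁=(c·0.170−b)/D = (23.155730·0.170−3.360912)/2.316535 = 0.248458
λ₂=(a−b·0.170)/D = (0.587857−3.360912·0.170)/2.316535 = 0.007124
w* = 0.248458·u + 0.007124·v:
  w_0 = 0.248458·0.8161 + 0.007124·3.5325 = 0.2279  (Kellogg)
  w_1 = 0.248458·0.2623 + 0.007124·9.3270 = 0.1316  (Boeing)
  w_2 = 0.248458·2.2825 + 0.007124·10.2962 = 0.6405  (Intel)
Σw_i=1.0000  μᵀw=0.1700
σ²=wᵀΣw=λ₁·μ_p+λ₂ = 0.248458·0.170 + 0.007124 = 0.049362 ≈ 0.0494

0.1316


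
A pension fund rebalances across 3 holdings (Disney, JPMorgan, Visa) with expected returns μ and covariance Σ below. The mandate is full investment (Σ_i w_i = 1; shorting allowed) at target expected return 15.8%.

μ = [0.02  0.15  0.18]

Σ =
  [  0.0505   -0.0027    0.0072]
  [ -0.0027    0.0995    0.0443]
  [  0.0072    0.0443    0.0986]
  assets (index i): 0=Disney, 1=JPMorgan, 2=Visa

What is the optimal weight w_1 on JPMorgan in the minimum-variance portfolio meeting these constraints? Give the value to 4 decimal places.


x=Σ⁻¹μ = [0.2425  0.8866  1.4095]
y=Σ⁻¹𝟙 = [19.5438  8.3760  4.9516]
a=μᵀx=0.391549  b=𝟙ᵀx=2.538565  c=𝟙ᵀy=32.871438  D=ac−b²=6.426454
λ₁=(c·0.158−b)/D = (32.871438·0.158−2.538565)/6.426454 = 0.413155
λ₂=(a−b·0.158)/D = (0.391549−2.538565·0.158)/6.426454 = -0.001485
w* = 0.413155·x + -0.001485·y:
  w_0 = 0.413155·0.2425 + -0.001485·19.5438 = 0.0712  (Disney)
  w_1 = 0.413155·0.8866 + -0.001485·8.3760 = 0.3538  (JPMorgan)
  w_2 = 0.413155·1.4095 + -0.001485·4.9516 = 0.5750  (Visa)
Σw_i=1.0000  μᵀw=0.1580
σ²=wᵀΣw=λ₁·μ_p+λ₂ = 0.413155·0.158 + -0.001485 = 0.063793 ≈ 0.0638

0.3538


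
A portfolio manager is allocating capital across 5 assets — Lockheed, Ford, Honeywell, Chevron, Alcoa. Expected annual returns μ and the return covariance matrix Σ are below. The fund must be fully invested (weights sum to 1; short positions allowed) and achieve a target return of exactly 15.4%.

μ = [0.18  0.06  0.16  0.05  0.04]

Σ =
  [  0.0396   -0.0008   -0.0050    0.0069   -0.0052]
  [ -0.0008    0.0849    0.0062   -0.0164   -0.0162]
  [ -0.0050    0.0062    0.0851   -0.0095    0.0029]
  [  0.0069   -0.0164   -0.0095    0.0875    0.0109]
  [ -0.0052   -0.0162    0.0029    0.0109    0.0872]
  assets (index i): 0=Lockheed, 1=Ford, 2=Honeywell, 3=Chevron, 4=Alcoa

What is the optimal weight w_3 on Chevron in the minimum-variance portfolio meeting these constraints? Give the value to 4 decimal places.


p=Σ⁻¹μ = [4.8491  0.8371  2.1315  0.4811  0.7724]
q=Σ⁻¹𝟙 = [26.9925  16.0918  13.0187  11.9683  14.1381]
a=μᵀp=1.319041  b=𝟙ᵀp=9.071094  c=𝟙ᵀq=82.209451  D=ac−b²=26.152895
λ₁=(c·0.154−b)/D = (82.209451·0.154−9.071094)/26.152895 = 0.137238
λ₂=(a−b·0.154)/D = (1.319041−9.071094·0.154)/26.152895 = -0.002979
w* = 0.137238·p + -0.002979·q:
  w_0 = 0.137238·4.8491 + -0.002979·26.9925 = 0.5851  (Lockheed)
  w_1 = 0.137238·0.8371 + -0.002979·16.0918 = 0.0669  (Ford)
  w_2 = 0.137238·2.1315 + -0.002979·13.0187 = 0.2537  (Honeywell)
  w_3 = 0.137238·0.4811 + -0.002979·11.9683 = 0.0304  (Chevron)
  w_4 = 0.137238·0.7724 + -0.002979·14.1381 = 0.0639  (Alcoa)
Σw_i=1.0000  μᵀw=0.1540
σ²=wᵀΣw=λ₁·μ_p+λ₂ = 0.137238·0.154 + -0.002979 = 0.018156 ≈ 0.0182

0.0304


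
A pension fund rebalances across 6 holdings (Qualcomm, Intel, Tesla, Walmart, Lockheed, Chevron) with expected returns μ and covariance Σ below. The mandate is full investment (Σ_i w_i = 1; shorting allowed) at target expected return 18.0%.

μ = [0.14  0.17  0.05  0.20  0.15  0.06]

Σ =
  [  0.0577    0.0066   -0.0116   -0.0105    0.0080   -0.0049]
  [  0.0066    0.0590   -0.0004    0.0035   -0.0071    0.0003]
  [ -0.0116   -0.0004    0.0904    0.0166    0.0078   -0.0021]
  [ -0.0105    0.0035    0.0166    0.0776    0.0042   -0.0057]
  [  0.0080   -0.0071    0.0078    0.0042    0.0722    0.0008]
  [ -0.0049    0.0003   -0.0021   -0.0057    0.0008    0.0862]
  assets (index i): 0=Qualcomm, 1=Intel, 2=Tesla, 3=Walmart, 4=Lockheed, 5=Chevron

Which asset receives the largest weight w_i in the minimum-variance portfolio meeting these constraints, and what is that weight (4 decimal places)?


Walmart (0.3488)

x=Σ⁻¹μ = [2.4911  2.6631  0.2483  2.7133  1.8677  0.9965]
y=Σ⁻¹𝟙 = [19.7009  15.3151  10.6308  12.9907  11.1178  13.6823]
a=μᵀx=1.696496  b=𝟙ᵀx=10.979980  c=𝟙ᵀy=83.437615  D=ac−b²=20.991589
λ₁=(c·0.180−b)/D = (83.437615·0.180−10.979980)/20.991589 = 0.192400
λ₂=(a−b·0.180)/D = (1.696496−10.979980·0.180)/20.991589 = -0.013334
w* = 0.192400·x + -0.013334·y:
  w_0 = 0.192400·2.4911 + -0.013334·19.7009 = 0.2166  (Qualcomm)
  w_1 = 0.192400·2.6631 + -0.013334·15.3151 = 0.3082  (Intel)
  w_2 = 0.192400·0.2483 + -0.013334·10.6308 = -0.0940  (Tesla)
  w_3 = 0.192400·2.7133 + -0.013334·12.9907 = 0.3488  (Walmart)
  w_4 = 0.192400·1.8677 + -0.013334·11.1178 = 0.2111  (Lockheed)
  w_5 = 0.192400·0.9965 + -0.013334·13.6823 = 0.0093  (Chevron)
Σw_i=1.0000  μᵀw=0.1800
σ²=wᵀΣw=λ₁·μ_p+λ₂ = 0.192400·0.180 + -0.013334 = 0.021298 ≈ 0.0213


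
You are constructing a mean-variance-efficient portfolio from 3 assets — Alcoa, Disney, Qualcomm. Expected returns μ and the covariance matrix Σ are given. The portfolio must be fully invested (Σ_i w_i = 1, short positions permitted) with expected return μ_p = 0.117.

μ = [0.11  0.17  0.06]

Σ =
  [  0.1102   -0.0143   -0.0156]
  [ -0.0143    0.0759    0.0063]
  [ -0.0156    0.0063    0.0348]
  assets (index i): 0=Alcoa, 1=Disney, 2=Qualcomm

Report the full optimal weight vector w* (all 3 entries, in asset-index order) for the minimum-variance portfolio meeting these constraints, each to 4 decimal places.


0.2663  0.3971  0.3365

x=Σ⁻¹μ = [1.5903  2.3728  2.0075]
y=Σ⁻¹𝟙 = [15.5157  13.3364  33.2766]
a=μᵀx=0.698749  b=𝟙ᵀx=5.970501  c=𝟙ᵀy=62.128614  D=ac−b²=7.765404
λ₁=(c·0.117−b)/D = (62.128614·0.117−5.970501)/7.765404 = 0.167222
λ₂=(a−b·0.117)/D = (0.698749−5.970501·0.117)/7.765404 = 0.000026
w* = 0.167222·x + 0.000026·y:
  w_0 = 0.167222·1.5903 + 0.000026·15.5157 = 0.2663  (Alcoa)
  w_1 = 0.167222·2.3728 + 0.000026·13.3364 = 0.3971  (Disney)
  w_2 = 0.167222·2.0075 + 0.000026·33.2766 = 0.3365  (Qualcomm)
Σw_i=1.0000  μᵀw=0.1170
σ²=wᵀΣw=λ₁·μ_p+λ₂ = 0.167222·0.117 + 0.000026 = 0.019591 ≈ 0.0196


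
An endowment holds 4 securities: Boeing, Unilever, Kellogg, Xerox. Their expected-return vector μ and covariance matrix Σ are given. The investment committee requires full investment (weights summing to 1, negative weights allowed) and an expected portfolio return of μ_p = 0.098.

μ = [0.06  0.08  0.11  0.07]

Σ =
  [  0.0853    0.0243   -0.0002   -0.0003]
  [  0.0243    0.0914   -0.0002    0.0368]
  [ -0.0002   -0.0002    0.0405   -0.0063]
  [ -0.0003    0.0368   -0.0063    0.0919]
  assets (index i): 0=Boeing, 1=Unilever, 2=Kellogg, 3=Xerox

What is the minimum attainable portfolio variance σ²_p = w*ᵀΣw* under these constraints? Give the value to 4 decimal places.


0.0226

p=Σ⁻¹μ = [0.5986  0.4010  2.8451  0.7981]
q=Σ⁻¹𝟙 = [10.8069  3.5748  26.5207  11.3033]
a=μᵀp=0.436832  b=𝟙ᵀp=4.642898  c=𝟙ᵀq=52.205611  D=ac−b²=1.248573
λ₁=(c·0.098−b)/D = (52.205611·0.098−4.642898)/1.248573 = 0.379034
λ₂=(a−b·0.098)/D = (0.436832−4.642898·0.098)/1.248573 = -0.014554
w* = 0.379034·p + -0.014554·q:
  w_0 = 0.379034·0.5986 + -0.014554·10.8069 = 0.0696  (Boeing)
  w_1 = 0.379034·0.4010 + -0.014554·3.5748 = 0.1000  (Unilever)
  w_2 = 0.379034·2.8451 + -0.014554·26.5207 = 0.6924  (Kellogg)
  w_3 = 0.379034·0.7981 + -0.014554·11.3033 = 0.1380  (Xerox)
Σw_i=1.0000  μᵀw=0.0980
σ²=wᵀΣw=λ₁·μ_p+λ₂ = 0.379034·0.098 + -0.014554 = 0.022591 ≈ 0.0226


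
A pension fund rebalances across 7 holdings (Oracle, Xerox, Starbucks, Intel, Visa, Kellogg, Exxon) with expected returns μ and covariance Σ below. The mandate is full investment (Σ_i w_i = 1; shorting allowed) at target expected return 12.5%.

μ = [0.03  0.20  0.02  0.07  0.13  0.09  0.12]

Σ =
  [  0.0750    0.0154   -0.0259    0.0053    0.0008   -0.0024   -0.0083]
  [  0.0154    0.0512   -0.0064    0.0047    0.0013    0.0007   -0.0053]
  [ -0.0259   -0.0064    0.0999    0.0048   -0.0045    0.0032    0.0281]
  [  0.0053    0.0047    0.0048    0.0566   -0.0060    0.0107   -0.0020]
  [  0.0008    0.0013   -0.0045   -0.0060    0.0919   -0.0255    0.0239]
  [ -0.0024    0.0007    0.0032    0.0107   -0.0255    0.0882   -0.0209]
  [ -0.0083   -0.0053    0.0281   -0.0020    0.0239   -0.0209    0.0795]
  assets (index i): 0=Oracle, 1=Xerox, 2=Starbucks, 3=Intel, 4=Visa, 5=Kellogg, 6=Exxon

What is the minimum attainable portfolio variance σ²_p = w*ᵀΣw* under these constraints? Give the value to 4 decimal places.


0.0119

g=Σ⁻¹μ = [-0.3007  4.0320  -0.1761  0.8319  1.4019  1.7327  1.8641]
h=Σ⁻¹𝟙 = [14.6207  15.9982  10.9369  12.7885  13.3333  16.3386  11.9145]
a=μᵀg=1.413967  b=𝟙ᵀg=9.385744  c=𝟙ᵀh=95.930749  D=ac−b²=47.550759
λ₁=(c·0.125−b)/D = (95.930749·0.125−9.385744)/47.550759 = 0.054796
λ₂=(a−b·0.125)/D = (1.413967−9.385744·0.125)/47.550759 = 0.005063
w* = 0.054796·g + 0.005063·h:
  w_0 = 0.054796·-0.3007 + 0.005063·14.6207 = 0.0575  (Oracle)
  w_1 = 0.054796·4.0320 + 0.005063·15.9982 = 0.3019  (Xerox)
  w_2 = 0.054796·-0.1761 + 0.005063·10.9369 = 0.0457  (Starbucks)
  w_3 = 0.054796·0.8319 + 0.005063·12.7885 = 0.1103  (Intel)
  w_4 = 0.054796·1.4019 + 0.005063·13.3333 = 0.1443  (Visa)
  w_5 = 0.054796·1.7327 + 0.005063·16.3386 = 0.1777  (Kellogg)
  w_6 = 0.054796·1.8641 + 0.005063·11.9145 = 0.1625  (Exxon)
Σw_i=1.0000  μᵀw=0.1250
σ²=wᵀΣw=λ₁·μ_p+λ₂ = 0.054796·0.125 + 0.005063 = 0.011913 ≈ 0.0119


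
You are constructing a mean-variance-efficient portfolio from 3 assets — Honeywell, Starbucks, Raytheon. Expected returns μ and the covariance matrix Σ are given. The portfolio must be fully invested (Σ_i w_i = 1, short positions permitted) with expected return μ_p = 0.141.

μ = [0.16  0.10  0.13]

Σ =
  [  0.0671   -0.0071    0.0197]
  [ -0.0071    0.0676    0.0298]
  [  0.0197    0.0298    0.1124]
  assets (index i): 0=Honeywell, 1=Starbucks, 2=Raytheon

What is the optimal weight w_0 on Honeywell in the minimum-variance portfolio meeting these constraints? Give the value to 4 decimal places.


g=Σ⁻¹μ = [2.4670  1.6070  0.2982]
h=Σ⁻¹𝟙 = [15.9798  15.6081  1.9580]
a=μᵀg=0.594177  b=𝟙ᵀg=4.372119  c=𝟙ᵀh=33.545910  D=ac−b²=0.816771
λ₁=(c·0.141−b)/D = (33.545910·0.141−4.372119)/0.816771 = 0.438133
λ₂=(a−b·0.141)/D = (0.594177−4.372119·0.141)/0.816771 = -0.027293
w* = 0.438133·g + -0.027293·h:
  w_0 = 0.438133·2.4670 + -0.027293·15.9798 = 0.6447  (Honeywell)
  w_1 = 0.438133·1.6070 + -0.027293·15.6081 = 0.2781  (Starbucks)
  w_2 = 0.438133·0.2982 + -0.027293·1.9580 = 0.0772  (Raytheon)
Σw_i=1.0000  μᵀw=0.1410
σ²=wᵀΣw=λ₁·μ_p+λ₂ = 0.438133·0.141 + -0.027293 = 0.034484 ≈ 0.0345

0.6447


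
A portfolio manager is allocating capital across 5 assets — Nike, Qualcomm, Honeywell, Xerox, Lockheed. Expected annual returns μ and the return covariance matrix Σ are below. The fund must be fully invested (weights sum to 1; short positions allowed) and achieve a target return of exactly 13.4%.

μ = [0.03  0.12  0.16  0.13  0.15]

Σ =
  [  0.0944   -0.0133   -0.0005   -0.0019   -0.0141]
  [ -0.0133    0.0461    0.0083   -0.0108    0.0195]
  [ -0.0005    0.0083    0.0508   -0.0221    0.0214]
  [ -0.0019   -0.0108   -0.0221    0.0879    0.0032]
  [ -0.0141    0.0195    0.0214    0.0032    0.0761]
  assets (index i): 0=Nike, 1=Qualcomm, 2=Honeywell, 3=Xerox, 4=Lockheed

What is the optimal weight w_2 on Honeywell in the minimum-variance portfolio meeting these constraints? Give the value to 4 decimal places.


p=Σ⁻¹μ = [0.8096  2.6993  3.8272  2.7818  0.2362]
q=Σ⁻¹𝟙 = [15.0379  25.8903  23.9660  20.8472  1.6766]
a=μᵀp=1.357624  b=𝟙ᵀp=10.354162  c=𝟙ᵀq=87.417979  D=ac−b²=11.472038
λ₁=(c·0.134−b)/D = (87.417979·0.134−10.354162)/11.472038 = 0.118536
λ₂=(a−b·0.134)/D = (1.357624−10.354162·0.134)/11.472038 = -0.002601
w* = 0.118536·p + -0.002601·q:
  w_0 = 0.118536·0.8096 + -0.002601·15.0379 = 0.0569  (Nike)
  w_1 = 0.118536·2.6993 + -0.002601·25.8903 = 0.2526  (Qualcomm)
  w_2 = 0.118536·3.8272 + -0.002601·23.9660 = 0.3913  (Honeywell)
  w_3 = 0.118536·2.7818 + -0.002601·20.8472 = 0.2755  (Xerox)
  w_4 = 0.118536·0.2362 + -0.002601·1.6766 = 0.0236  (Lockheed)
Σw_i=1.0000  μᵀw=0.1340
σ²=wᵀΣw=λ₁·μ_p+λ₂ = 0.118536·0.134 + -0.002601 = 0.013283 ≈ 0.0133

0.3913


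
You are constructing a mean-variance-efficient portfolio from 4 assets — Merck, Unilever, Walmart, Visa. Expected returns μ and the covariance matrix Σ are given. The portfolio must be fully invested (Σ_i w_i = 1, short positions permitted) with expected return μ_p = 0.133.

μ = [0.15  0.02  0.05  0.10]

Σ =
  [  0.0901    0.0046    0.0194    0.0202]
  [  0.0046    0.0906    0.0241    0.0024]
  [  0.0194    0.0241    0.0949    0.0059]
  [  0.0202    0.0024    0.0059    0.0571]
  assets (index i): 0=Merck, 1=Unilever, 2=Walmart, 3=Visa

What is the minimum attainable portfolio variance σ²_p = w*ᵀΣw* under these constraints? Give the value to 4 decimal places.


0.0538

p=Σ⁻¹μ = [1.3462  0.0782  0.1537  1.2559]
q=Σ⁻¹𝟙 = [6.1055  8.7016  6.1875  14.3482]
a=μᵀp=0.336766  b=𝟙ᵀp=2.834041  c=𝟙ᵀq=35.342665  D=ac−b²=3.870411
λ₁=(c·0.133−b)/D = (35.342665·0.133−2.834041)/3.870411 = 0.482257
λ₂=(a−b·0.133)/D = (0.336766−2.834041·0.133)/3.870411 = -0.010377
w* = 0.482257·p + -0.010377·q:
  w_0 = 0.482257·1.3462 + -0.010377·6.1055 = 0.5858  (Merck)
  w_1 = 0.482257·0.0782 + -0.010377·8.7016 = -0.0526  (Unilever)
  w_2 = 0.482257·0.1537 + -0.010377·6.1875 = 0.0099  (Walmart)
  w_3 = 0.482257·1.2559 + -0.010377·14.3482 = 0.4568  (Visa)
Σw_i=1.0000  μᵀw=0.1330
σ²=wᵀΣw=λ₁·μ_p+λ₂ = 0.482257·0.133 + -0.010377 = 0.053764 ≈ 0.0538


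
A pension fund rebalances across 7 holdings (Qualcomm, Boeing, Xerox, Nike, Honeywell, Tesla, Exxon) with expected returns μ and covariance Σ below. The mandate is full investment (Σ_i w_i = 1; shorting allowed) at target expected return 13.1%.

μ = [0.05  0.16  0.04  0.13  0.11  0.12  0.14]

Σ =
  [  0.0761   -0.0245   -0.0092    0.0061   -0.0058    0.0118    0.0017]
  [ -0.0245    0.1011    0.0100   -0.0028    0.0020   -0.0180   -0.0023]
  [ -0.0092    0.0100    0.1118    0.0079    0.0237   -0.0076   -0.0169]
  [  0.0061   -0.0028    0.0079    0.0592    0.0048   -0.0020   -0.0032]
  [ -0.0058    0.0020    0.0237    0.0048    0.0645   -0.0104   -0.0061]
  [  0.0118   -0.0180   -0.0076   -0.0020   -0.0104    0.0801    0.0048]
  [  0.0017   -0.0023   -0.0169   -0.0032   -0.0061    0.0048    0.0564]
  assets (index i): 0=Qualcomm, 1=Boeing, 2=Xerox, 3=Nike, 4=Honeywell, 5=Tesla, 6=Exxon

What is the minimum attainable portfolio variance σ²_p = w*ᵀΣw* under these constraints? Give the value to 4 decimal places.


0.0112

p=Σ⁻¹μ = [1.0095  2.2531  0.2004  2.2223  2.0782  2.0334  2.7816]
q=Σ⁻¹𝟙 = [16.6060  16.4652  8.5718  15.1646  16.8193  15.8072  21.8041]
a=μᵀp=1.569928  b=𝟙ᵀp=12.578560  c=𝟙ᵀq=111.238173  D=ac−b²=16.415712
λ₁=(c·0.131−b)/D = (111.238173·0.131−12.578560)/16.415712 = 0.121447
λ₂=(a−b·0.131)/D = (1.569928−12.578560·0.131)/16.415712 = -0.004743
w* = 0.121447·p + -0.004743·q:
  w_0 = 0.121447·1.0095 + -0.004743·16.6060 = 0.0438  (Qualcomm)
  w_1 = 0.121447·2.2531 + -0.004743·16.4652 = 0.1955  (Boeing)
  w_2 = 0.121447·0.2004 + -0.004743·8.5718 = -0.0163  (Xerox)
  w_3 = 0.121447·2.2223 + -0.004743·15.1646 = 0.1980  (Nike)
  w_4 = 0.121447·2.0782 + -0.004743·16.8193 = 0.1726  (Honeywell)
  w_5 = 0.121447·2.0334 + -0.004743·15.8072 = 0.1720  (Tesla)
  w_6 = 0.121447·2.7816 + -0.004743·21.8041 = 0.2344  (Exxon)
Σw_i=1.0000  μᵀw=0.1310
σ²=wᵀΣw=λ₁·μ_p+λ₂ = 0.121447·0.131 + -0.004743 = 0.011166 ≈ 0.0112


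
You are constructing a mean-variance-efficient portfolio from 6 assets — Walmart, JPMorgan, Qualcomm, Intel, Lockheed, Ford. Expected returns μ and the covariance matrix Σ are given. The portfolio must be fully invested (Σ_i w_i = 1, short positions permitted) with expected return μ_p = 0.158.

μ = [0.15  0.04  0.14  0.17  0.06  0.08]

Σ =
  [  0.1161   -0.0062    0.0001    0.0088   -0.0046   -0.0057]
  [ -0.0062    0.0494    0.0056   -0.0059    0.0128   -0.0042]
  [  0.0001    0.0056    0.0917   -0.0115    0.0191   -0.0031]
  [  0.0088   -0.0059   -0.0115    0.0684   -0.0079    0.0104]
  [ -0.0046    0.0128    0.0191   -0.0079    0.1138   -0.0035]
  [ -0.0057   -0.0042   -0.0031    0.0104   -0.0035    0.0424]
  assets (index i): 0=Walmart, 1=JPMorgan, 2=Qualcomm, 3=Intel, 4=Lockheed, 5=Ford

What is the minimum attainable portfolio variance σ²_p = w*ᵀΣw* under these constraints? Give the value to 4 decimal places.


0.0285

x=Σ⁻¹μ = [1.2601  1.1137  1.7481  2.4972  0.3856  1.7136]
y=Σ⁻¹𝟙 = [10.2329  22.3968  10.7501  13.9941  6.6204  25.0791]
a=μᵀx=1.063052  b=𝟙ᵀx=8.718361  c=𝟙ᵀy=89.073269  D=ac−b²=18.679662
λ₁=(c·0.158−b)/D = (89.073269·0.158−8.718361)/18.679662 = 0.286687
λ₂=(a−b·0.158)/D = (1.063052−8.718361·0.158)/18.679662 = -0.016834
w* = 0.286687·x + -0.016834·y:
  w_0 = 0.286687·1.2601 + -0.016834·10.2329 = 0.1890  (Walmart)
  w_1 = 0.286687·1.1137 + -0.016834·22.3968 = -0.0577  (JPMorgan)
  w_2 = 0.286687·1.7481 + -0.016834·10.7501 = 0.3202  (Qualcomm)
  w_3 = 0.286687·2.4972 + -0.016834·13.9941 = 0.4803  (Intel)
  w_4 = 0.286687·0.3856 + -0.016834·6.6204 = -0.0009  (Lockheed)
  w_5 = 0.286687·1.7136 + -0.016834·25.0791 = 0.0691  (Ford)
Σw_i=1.0000  μᵀw=0.1580
σ²=wᵀΣw=λ₁·μ_p+λ₂ = 0.286687·0.158 + -0.016834 = 0.028463 ≈ 0.0285


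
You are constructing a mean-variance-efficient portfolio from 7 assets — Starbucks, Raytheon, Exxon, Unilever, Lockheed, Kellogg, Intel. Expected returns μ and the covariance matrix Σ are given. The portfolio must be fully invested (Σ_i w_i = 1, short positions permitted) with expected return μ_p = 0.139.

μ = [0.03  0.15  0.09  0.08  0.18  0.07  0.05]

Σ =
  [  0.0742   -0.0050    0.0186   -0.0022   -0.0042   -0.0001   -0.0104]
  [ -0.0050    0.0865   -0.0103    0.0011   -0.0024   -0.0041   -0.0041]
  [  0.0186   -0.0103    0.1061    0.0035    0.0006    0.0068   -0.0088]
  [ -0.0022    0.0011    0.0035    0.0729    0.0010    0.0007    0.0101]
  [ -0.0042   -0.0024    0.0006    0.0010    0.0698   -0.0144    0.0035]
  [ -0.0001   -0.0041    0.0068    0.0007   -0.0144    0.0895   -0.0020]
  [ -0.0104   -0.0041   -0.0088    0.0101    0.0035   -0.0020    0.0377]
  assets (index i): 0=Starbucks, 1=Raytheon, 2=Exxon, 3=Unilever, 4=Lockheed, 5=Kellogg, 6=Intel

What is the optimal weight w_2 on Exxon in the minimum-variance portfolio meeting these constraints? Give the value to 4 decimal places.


0.1024

p=Σ⁻¹μ = [0.7182  2.0917  0.9303  0.7743  2.8641  1.2978  1.5645]
q=Σ⁻¹𝟙 = [18.0427  16.2881  9.1950  8.7282  17.1742  14.6568  32.2650]
a=μᵀp=1.165581  b=𝟙ᵀp=10.240872  c=𝟙ᵀq=116.349933  D=ac−b²=30.739807
λ₁=(c·0.139−b)/D = (116.349933·0.139−10.240872)/30.739807 = 0.192967
λ₂=(a−b·0.139)/D = (1.165581−10.240872·0.139)/30.739807 = -0.008390
w* = 0.192967·p + -0.008390·q:
  w_0 = 0.192967·0.7182 + -0.008390·18.0427 = -0.0128  (Starbucks)
  w_1 = 0.192967·2.0917 + -0.008390·16.2881 = 0.2670  (Raytheon)
  w_2 = 0.192967·0.9303 + -0.008390·9.1950 = 0.1024  (Exxon)
  w_3 = 0.192967·0.7743 + -0.008390·8.7282 = 0.0762  (Unilever)
  w_4 = 0.192967·2.8641 + -0.008390·17.1742 = 0.4086  (Lockheed)
  w_5 = 0.192967·1.2978 + -0.008390·14.6568 = 0.1275  (Kellogg)
  w_6 = 0.192967·1.5645 + -0.008390·32.2650 = 0.0312  (Intel)
Σw_i=1.0000  μᵀw=0.1390
σ²=wᵀΣw=λ₁·μ_p+λ₂ = 0.192967·0.139 + -0.008390 = 0.018433 ≈ 0.0184


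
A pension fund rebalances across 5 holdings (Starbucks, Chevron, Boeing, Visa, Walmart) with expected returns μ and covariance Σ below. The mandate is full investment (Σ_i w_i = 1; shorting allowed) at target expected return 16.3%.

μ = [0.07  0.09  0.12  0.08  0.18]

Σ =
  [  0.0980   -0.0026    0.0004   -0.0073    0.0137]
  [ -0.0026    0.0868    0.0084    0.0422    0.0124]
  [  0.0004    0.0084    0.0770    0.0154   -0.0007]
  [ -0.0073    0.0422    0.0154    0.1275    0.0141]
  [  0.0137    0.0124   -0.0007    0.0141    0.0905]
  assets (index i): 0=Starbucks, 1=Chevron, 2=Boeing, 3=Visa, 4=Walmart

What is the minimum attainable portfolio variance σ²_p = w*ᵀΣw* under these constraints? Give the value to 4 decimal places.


p=Σ⁻¹μ = [0.4731  0.6109  1.4922  0.0692  1.8344]
q=Σ⁻¹𝟙 = [9.4977  7.8325  11.4531  3.5177  8.0793]
a=μᵀp=0.602888  b=𝟙ᵀp=4.479827  c=𝟙ᵀq=40.380305  D=ac−b²=4.275961
λ₁=(c·0.163−b)/D = (40.380305·0.163−4.479827)/4.275961 = 0.491623
λ₂=(a−b·0.163)/D = (0.602888−4.479827·0.163)/4.275961 = -0.029777
w* = 0.491623·p + -0.029777·q:
  w_0 = 0.491623·0.4731 + -0.029777·9.4977 = -0.0502  (Starbucks)
  w_1 = 0.491623·0.6109 + -0.029777·7.8325 = 0.0671  (Chevron)
  w_2 = 0.491623·1.4922 + -0.029777·11.4531 = 0.3925  (Boeing)
  w_3 = 0.491623·0.0692 + -0.029777·3.5177 = -0.0707  (Visa)
  w_4 = 0.491623·1.8344 + -0.029777·8.0793 = 0.6612  (Walmart)
Σw_i=1.0000  μᵀw=0.1630
σ²=wᵀΣw=λ₁·μ_p+λ₂ = 0.491623·0.163 + -0.029777 = 0.050358 ≈ 0.0504

0.0504


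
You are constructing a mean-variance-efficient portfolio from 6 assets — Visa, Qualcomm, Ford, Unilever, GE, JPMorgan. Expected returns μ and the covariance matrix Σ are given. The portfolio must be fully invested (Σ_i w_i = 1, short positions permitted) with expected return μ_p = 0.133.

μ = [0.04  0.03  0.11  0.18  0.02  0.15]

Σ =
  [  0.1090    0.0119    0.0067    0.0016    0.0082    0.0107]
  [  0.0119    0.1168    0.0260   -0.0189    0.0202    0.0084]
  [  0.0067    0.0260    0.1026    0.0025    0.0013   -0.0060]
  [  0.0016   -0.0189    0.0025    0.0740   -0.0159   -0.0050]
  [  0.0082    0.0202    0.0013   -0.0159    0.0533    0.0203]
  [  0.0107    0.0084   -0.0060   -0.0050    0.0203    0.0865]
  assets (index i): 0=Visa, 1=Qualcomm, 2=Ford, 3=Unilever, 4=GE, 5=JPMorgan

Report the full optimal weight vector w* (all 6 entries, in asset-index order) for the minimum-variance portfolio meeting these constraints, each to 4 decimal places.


0.0235  0.0525  0.1579  0.4005  0.1063  0.2593

u=Σ⁻¹μ = [0.0282  0.2611  1.0434  2.6603  0.3344  1.8529]
v=Σ⁻¹𝟙 = [5.6780  5.6270  7.7011  19.0230  18.3314  7.6436]
a=μᵀu=0.887220  b=𝟙ᵀu=6.180353  c=𝟙ᵀv=64.004064  D=ac−b²=18.588908
λ₁=(c·0.133−b)/D = (64.004064·0.133−6.180353)/18.588908 = 0.125461
λ₂=(a−b·0.133)/D = (0.887220−6.180353·0.133)/18.588908 = 0.003509
w* = 0.125461·u + 0.003509·v:
  w_0 = 0.125461·0.0282 + 0.003509·5.6780 = 0.0235  (Visa)
  w_1 = 0.125461·0.2611 + 0.003509·5.6270 = 0.0525  (Qualcomm)
  w_2 = 0.125461·1.0434 + 0.003509·7.7011 = 0.1579  (Ford)
  w_3 = 0.125461·2.6603 + 0.003509·19.0230 = 0.4005  (Unilever)
  w_4 = 0.125461·0.3344 + 0.003509·18.3314 = 0.1063  (GE)
  w_5 = 0.125461·1.8529 + 0.003509·7.6436 = 0.2593  (JPMorgan)
Σw_i=1.0000  μᵀw=0.1330
σ²=wᵀΣw=λ₁·μ_p+λ₂ = 0.125461·0.133 + 0.003509 = 0.020196 ≈ 0.0202


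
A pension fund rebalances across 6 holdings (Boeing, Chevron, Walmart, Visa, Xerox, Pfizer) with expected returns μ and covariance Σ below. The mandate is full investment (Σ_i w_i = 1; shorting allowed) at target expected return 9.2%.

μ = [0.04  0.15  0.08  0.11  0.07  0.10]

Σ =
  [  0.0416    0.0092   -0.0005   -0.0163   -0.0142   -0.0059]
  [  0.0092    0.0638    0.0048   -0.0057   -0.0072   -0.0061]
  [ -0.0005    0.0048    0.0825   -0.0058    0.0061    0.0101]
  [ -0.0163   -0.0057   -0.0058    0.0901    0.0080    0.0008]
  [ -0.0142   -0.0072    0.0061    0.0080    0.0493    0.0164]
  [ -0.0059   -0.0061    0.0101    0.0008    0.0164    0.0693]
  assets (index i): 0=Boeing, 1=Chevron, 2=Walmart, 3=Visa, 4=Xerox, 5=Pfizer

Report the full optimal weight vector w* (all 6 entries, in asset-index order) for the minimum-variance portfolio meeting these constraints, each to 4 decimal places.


x=Σ⁻¹μ = [1.7447  2.4884  0.6726  1.5923  1.4986  1.3395]
y=Σ⁻¹𝟙 = [37.9193  15.0121  9.3953  17.1320  25.6855  11.3342]
a=μᵀx=0.910858  b=𝟙ᵀx=9.336131  c=𝟙ᵀy=116.478354  D=ac−b²=18.931849
λ₁=(c·0.092−b)/D = (116.478354·0.092−9.336131)/18.931849 = 0.072887
λ₂=(a−b·0.092)/D = (0.910858−9.336131·0.092)/18.931849 = 0.002743
w* = 0.072887·x + 0.002743·y:
  w_0 = 0.072887·1.7447 + 0.002743·37.9193 = 0.2312  (Boeing)
  w_1 = 0.072887·2.4884 + 0.002743·15.0121 = 0.2225  (Chevron)
  w_2 = 0.072887·0.6726 + 0.002743·9.3953 = 0.0748  (Walmart)
  w_3 = 0.072887·1.5923 + 0.002743·17.1320 = 0.1631  (Visa)
  w_4 = 0.072887·1.4986 + 0.002743·25.6855 = 0.1797  (Xerox)
  w_5 = 0.072887·1.3395 + 0.002743·11.3342 = 0.1287  (Pfizer)
Σw_i=1.0000  μᵀw=0.0920
σ²=wᵀΣw=λ₁·μ_p+λ₂ = 0.072887·0.092 + 0.002743 = 0.009449 ≈ 0.0094

0.2312  0.2225  0.0748  0.1631  0.1797  0.1287


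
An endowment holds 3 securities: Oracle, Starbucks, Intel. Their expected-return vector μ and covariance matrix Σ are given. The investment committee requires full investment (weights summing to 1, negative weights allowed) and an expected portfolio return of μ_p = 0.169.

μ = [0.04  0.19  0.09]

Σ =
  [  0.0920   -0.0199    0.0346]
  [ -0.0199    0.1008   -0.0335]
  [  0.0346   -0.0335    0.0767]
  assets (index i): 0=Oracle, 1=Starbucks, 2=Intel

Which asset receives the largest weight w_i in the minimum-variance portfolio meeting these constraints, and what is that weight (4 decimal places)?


Starbucks (0.6897)

p=Σ⁻¹μ = [0.1595  2.6700  2.2676]
q=Σ⁻¹𝟙 = [8.2590  17.1329  16.7952]
a=μᵀp=0.717774  b=𝟙ᵀp=5.097169  c=𝟙ᵀq=42.187053  D=ac−b²=4.299648
λ₁=(c·0.169−b)/D = (42.187053·0.169−5.097169)/4.299648 = 0.472700
λ₂=(a−b·0.169)/D = (0.717774−5.097169·0.169)/4.299648 = -0.033409
w* = 0.472700·p + -0.033409·q:
  w_0 = 0.472700·0.1595 + -0.033409·8.2590 = -0.2005  (Oracle)
  w_1 = 0.472700·2.6700 + -0.033409·17.1329 = 0.6897  (Starbucks)
  w_2 = 0.472700·2.2676 + -0.033409·16.7952 = 0.5108  (Intel)
Σw_i=1.0000  μᵀw=0.1690
σ²=wᵀΣw=λ₁·μ_p+λ₂ = 0.472700·0.169 + -0.033409 = 0.046477 ≈ 0.0465


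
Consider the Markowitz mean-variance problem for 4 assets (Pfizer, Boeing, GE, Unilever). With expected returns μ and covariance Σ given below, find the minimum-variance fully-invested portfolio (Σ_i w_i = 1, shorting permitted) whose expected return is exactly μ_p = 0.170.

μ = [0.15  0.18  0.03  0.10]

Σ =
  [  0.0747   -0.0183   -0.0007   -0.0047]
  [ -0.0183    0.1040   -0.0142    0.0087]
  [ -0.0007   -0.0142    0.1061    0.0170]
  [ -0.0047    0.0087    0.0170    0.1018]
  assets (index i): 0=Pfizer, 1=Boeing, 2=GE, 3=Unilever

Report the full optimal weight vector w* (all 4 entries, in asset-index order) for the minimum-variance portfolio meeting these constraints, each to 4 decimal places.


p=Σ⁻¹μ = [2.5993  2.1803  0.4572  0.8396]
q=Σ⁻¹𝟙 = [17.2482  13.3748  10.0802  7.7931]
a=μᵀp=0.880030  b=𝟙ᵀp=6.076425  c=𝟙ᵀq=48.496435  D=ac−b²=5.755397
λ₁=(c·0.170−b)/D = (48.496435·0.170−6.076425)/5.755397 = 0.376685
λ₂=(a−b·0.170)/D = (0.880030−6.076425·0.170)/5.755397 = -0.026577
w* = 0.376685·p + -0.026577·q:
  w_0 = 0.376685·2.5993 + -0.026577·17.2482 = 0.5207  (Pfizer)
  w_1 = 0.376685·2.1803 + -0.026577·13.3748 = 0.4658  (Boeing)
  w_2 = 0.376685·0.4572 + -0.026577·10.0802 = -0.0957  (GE)
  w_3 = 0.376685·0.8396 + -0.026577·7.7931 = 0.1092  (Unilever)
Σw_i=1.0000  μᵀw=0.1700
σ²=wᵀΣw=λ₁·μ_p+λ₂ = 0.376685·0.170 + -0.026577 = 0.037459 ≈ 0.0375

0.5207  0.4658  -0.0957  0.1092
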